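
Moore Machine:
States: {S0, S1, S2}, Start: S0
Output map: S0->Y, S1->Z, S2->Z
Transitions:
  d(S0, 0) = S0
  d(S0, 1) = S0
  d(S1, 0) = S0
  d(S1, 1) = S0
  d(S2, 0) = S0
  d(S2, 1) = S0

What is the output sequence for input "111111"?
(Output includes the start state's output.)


Start: S0 (output Y)
  --1--> S0 (output Y)
  --1--> S0 (output Y)
  --1--> S0 (output Y)
  --1--> S0 (output Y)
  --1--> S0 (output Y)
  --1--> S0 (output Y)

"YYYYYYY"


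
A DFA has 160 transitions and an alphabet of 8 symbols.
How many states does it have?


Each state has exactly one transition per symbol.
states = transitions / |alphabet| = 160 / 8 = 20

20


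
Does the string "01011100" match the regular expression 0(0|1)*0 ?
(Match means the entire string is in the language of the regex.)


|string| = 8; first = '0'; last = '0'

Yes, "01011100" matches 0(0|1)*0


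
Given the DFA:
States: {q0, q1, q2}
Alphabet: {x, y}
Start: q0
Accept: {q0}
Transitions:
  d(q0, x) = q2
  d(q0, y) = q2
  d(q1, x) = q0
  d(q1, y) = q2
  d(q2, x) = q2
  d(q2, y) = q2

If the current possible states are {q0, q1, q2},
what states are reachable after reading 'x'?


Apply transition on 'x' from each current state:
  d(q0, x) = q2
  d(q1, x) = q0
  d(q2, x) = q2

{q0, q2}


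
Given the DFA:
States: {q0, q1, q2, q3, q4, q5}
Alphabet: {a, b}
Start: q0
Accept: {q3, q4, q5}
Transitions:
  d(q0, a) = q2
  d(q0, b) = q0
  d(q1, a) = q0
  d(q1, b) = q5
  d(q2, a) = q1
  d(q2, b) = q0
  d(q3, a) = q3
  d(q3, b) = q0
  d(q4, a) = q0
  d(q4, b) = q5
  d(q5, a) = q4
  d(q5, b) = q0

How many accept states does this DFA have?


Accept states listed: {q3, q4, q5}
Counting: q3(1) q4(2) q5(3)

3


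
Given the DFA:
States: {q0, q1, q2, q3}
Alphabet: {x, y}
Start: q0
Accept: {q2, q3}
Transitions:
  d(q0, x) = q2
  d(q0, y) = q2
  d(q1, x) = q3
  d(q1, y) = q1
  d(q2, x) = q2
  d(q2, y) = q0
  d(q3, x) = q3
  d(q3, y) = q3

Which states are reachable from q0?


BFS from q0:
  layer 0: {q0}
  layer 1: {q2}

{q0, q2}


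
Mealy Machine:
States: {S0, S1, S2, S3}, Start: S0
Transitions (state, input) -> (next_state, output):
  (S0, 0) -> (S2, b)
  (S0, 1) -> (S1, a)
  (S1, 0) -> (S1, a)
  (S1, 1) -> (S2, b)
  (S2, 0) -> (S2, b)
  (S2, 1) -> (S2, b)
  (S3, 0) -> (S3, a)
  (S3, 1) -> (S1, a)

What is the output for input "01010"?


Step-by-step:
  (S0, 0) -> (S2, b)
  (S2, 1) -> (S2, b)
  (S2, 0) -> (S2, b)
  (S2, 1) -> (S2, b)
  (S2, 0) -> (S2, b)

"bbbbb"


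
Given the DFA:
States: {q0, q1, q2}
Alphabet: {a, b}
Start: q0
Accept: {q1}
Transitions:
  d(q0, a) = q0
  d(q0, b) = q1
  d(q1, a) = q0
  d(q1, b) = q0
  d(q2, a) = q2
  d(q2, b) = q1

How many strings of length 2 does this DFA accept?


Enumerating all length-2 strings:
  "aa" -> q0 [reject]
  "ab" -> q1 [accept]
  "ba" -> q0 [reject]
  "bb" -> q0 [reject]

1 out of 4


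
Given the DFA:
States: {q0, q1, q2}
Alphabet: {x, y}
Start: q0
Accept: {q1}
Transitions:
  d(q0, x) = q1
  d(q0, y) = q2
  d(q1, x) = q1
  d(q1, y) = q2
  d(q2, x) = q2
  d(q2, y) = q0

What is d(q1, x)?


Looking up transition d(q1, x)

q1


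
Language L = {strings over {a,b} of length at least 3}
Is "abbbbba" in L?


length = 7

Yes, "abbbbba" is in L


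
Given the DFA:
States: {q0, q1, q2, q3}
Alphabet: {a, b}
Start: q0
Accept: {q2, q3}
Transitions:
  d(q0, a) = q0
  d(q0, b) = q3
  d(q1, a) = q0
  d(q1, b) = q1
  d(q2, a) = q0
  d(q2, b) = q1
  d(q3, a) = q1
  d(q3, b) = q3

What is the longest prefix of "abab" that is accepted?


Run the DFA, marking each prefix where the state is accepting:
  "" -> q0 [reject]
  "a" -> q0 [reject]
  "ab" -> q3 [accept]
  "aba" -> q1 [reject]
  "abab" -> q1 [reject]

"ab"


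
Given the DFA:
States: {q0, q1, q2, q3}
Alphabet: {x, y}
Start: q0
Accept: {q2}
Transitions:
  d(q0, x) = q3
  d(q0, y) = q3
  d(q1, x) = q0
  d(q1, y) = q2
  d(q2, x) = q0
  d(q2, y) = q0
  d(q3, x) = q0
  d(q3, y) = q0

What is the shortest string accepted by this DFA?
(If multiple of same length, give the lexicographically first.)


BFS by string length (lex-first path to each state shown):
  len 0: q0<-""
  len 1: q3<-"x"
  len 2: q0<-"xx"
  len 3: q3<-"xxx"
  len 4: q0<-"xxxx"
  len 5: q3<-"xxxxx"
  len 6: q0<-"xxxxxx"
  len 7: q3<-"xxxxxxx"
  len 8: q0<-"xxxxxxxx"

No string accepted (empty language)


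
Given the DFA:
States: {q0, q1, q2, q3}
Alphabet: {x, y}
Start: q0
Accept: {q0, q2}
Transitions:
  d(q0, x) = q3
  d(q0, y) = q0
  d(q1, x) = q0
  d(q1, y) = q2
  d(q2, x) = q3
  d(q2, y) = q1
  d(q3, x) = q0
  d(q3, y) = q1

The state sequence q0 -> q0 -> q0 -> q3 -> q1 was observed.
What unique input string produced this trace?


Trace back each transition to find the symbol:
  q0 --[y]--> q0
  q0 --[y]--> q0
  q0 --[x]--> q3
  q3 --[y]--> q1

"yyxy"


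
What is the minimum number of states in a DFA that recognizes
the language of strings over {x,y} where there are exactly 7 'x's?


States: count = 0, 1, ..., 7 (that's 8 states), plus a dead state for count > 7.
Total: 8 + 1 = 9. Accept = count-7 state.

9


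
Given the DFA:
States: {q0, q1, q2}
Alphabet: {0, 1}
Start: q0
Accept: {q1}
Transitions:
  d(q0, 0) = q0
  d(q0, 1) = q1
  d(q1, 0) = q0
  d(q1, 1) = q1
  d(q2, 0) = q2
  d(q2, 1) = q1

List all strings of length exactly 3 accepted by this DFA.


All strings of length 3: 8 total
Accepted: 4

"001", "011", "101", "111"


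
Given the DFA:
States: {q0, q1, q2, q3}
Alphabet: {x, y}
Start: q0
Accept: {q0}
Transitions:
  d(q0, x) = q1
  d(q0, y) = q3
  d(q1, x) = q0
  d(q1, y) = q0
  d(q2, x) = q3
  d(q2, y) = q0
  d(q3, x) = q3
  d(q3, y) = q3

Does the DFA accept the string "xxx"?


Trace: q0 -> q1 -> q0 -> q1
Final state: q1
Accept states: {q0}

No, rejected (final state q1 is not an accept state)


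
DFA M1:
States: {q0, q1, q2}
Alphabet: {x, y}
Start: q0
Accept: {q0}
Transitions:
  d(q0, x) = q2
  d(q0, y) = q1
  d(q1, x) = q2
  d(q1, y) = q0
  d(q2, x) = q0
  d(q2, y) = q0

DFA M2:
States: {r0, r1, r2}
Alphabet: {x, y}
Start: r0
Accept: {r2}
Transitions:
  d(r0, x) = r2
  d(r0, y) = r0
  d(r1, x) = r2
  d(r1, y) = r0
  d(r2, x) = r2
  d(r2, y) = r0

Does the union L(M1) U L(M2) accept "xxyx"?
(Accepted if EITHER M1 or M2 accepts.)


M1: final=q2 accepted=False
M2: final=r2 accepted=True

Yes, union accepts


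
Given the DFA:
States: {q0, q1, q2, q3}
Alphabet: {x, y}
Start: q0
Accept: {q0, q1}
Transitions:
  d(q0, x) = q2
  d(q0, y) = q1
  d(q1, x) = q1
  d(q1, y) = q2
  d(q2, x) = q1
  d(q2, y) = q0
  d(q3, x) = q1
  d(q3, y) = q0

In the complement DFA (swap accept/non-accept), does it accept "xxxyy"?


Trace: q0 -> q2 -> q1 -> q1 -> q2 -> q0
Final: q0
Original accept: {q0, q1}
Complement: q0 is in original accept

No, complement rejects (original accepts)


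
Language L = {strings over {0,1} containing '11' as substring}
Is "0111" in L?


'11' occurs at index 1

Yes, "0111" is in L


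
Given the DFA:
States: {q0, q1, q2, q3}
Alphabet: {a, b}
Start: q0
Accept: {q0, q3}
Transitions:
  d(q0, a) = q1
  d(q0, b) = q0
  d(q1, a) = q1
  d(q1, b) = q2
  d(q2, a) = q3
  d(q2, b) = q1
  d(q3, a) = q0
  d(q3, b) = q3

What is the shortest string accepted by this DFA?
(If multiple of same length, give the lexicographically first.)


BFS by string length (lex-first path to each state shown):
  len 0: q0<-""
Found accept state at length 0.

"" (empty string)


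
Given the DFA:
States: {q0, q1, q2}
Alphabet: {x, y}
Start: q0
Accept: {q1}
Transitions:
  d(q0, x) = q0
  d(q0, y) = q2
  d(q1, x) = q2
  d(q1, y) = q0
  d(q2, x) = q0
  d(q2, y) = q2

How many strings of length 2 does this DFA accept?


Enumerating all length-2 strings:
  "xx" -> q0 [reject]
  "xy" -> q2 [reject]
  "yx" -> q0 [reject]
  "yy" -> q2 [reject]

0 out of 4


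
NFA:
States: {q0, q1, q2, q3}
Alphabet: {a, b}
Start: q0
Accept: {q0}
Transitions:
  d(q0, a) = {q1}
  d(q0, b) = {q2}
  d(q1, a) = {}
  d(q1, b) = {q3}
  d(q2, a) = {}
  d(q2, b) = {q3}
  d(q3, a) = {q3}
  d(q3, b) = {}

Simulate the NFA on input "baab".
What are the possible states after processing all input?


Start: {q0}
  --b--> {q2}
  --a--> {}
  --a--> {}
  --b--> {}

{} (empty set, no valid transitions)


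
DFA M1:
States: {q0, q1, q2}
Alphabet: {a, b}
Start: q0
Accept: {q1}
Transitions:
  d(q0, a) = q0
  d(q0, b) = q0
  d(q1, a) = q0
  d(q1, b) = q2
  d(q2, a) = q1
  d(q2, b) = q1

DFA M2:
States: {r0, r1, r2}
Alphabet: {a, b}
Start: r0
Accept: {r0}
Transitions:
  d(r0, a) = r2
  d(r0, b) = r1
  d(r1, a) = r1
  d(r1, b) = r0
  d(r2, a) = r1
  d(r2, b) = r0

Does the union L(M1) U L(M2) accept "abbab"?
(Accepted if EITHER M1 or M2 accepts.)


M1: final=q0 accepted=False
M2: final=r0 accepted=True

Yes, union accepts


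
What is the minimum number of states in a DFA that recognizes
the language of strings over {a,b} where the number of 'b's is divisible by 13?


States track (count of 'b') mod 13.
Need 13 states: one per remainder 0..12; accept = remainder 0.

13


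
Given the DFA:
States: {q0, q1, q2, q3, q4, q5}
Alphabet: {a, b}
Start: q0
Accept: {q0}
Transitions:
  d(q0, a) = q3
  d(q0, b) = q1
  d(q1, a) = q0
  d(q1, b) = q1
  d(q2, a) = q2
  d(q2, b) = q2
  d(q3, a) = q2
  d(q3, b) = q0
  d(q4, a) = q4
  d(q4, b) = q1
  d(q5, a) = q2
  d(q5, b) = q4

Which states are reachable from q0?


BFS from q0:
  layer 0: {q0}
  layer 1: {q1, q3}
  layer 2: {q2}

{q0, q1, q2, q3}


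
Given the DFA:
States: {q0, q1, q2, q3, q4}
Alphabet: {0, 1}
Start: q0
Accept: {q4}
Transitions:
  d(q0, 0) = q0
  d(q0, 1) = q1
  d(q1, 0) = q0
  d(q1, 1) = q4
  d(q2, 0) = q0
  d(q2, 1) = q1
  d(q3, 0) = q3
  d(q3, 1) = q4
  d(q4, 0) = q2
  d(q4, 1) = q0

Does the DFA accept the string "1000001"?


Trace: q0 -> q1 -> q0 -> q0 -> q0 -> q0 -> q0 -> q1
Final state: q1
Accept states: {q4}

No, rejected (final state q1 is not an accept state)


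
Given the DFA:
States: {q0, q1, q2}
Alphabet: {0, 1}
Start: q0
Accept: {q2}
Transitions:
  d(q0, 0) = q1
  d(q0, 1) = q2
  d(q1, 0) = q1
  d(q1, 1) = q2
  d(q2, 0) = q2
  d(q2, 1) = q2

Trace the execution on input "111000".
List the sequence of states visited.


Input: 111000
d(q0, 1) = q2
d(q2, 1) = q2
d(q2, 1) = q2
d(q2, 0) = q2
d(q2, 0) = q2
d(q2, 0) = q2


q0 -> q2 -> q2 -> q2 -> q2 -> q2 -> q2


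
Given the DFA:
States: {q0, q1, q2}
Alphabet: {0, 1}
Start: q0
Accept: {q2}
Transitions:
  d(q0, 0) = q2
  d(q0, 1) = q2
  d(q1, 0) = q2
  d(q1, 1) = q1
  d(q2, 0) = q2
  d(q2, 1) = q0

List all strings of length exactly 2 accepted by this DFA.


All strings of length 2: 4 total
Accepted: 2

"00", "10"


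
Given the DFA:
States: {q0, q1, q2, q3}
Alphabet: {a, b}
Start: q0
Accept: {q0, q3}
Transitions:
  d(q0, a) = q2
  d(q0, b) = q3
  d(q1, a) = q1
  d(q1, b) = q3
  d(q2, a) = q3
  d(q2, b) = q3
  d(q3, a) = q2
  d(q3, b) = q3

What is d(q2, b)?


Looking up transition d(q2, b)

q3


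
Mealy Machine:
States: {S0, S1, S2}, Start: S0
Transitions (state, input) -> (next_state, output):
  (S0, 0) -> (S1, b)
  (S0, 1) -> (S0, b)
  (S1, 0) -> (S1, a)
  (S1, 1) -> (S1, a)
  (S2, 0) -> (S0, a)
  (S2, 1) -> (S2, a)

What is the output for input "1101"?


Step-by-step:
  (S0, 1) -> (S0, b)
  (S0, 1) -> (S0, b)
  (S0, 0) -> (S1, b)
  (S1, 1) -> (S1, a)

"bbba"


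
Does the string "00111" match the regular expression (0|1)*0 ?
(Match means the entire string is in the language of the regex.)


|string| = 5; first = '0'; last = '1'

No, "00111" does not match (0|1)*0


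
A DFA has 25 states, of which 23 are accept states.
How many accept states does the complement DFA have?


Complement swaps accept and non-accept states.
25 - 23 = 2

2


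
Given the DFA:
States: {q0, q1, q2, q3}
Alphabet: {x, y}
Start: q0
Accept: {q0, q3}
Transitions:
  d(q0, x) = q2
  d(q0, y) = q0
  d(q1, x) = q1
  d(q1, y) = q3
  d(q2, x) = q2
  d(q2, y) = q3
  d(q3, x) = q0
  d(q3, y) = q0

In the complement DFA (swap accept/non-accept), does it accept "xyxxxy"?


Trace: q0 -> q2 -> q3 -> q0 -> q2 -> q2 -> q3
Final: q3
Original accept: {q0, q3}
Complement: q3 is in original accept

No, complement rejects (original accepts)


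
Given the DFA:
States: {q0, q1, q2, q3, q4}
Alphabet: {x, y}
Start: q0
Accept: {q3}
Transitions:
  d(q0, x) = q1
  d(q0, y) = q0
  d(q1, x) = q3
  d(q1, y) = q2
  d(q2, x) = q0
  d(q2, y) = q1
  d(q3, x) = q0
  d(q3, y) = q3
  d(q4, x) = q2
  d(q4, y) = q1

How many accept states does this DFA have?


Accept states listed: {q3}
Counting: q3(1)

1


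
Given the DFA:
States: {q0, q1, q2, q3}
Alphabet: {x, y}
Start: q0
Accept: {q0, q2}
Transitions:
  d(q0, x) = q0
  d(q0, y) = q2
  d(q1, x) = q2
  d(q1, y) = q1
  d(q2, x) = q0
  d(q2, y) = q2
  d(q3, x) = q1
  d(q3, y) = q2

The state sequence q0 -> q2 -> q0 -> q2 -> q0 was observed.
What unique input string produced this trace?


Trace back each transition to find the symbol:
  q0 --[y]--> q2
  q2 --[x]--> q0
  q0 --[y]--> q2
  q2 --[x]--> q0

"yxyx"


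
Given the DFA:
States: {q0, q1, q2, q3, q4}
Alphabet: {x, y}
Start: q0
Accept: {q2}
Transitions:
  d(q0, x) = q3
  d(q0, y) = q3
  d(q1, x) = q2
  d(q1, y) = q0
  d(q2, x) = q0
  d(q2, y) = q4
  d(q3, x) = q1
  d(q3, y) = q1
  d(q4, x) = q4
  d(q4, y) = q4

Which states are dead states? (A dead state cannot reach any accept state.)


Forward reachability from each state:
  q0 -> reaches accept state q2 (live)
  q1 -> reaches accept state q2 (live)
  q2 -> reaches accept state q2 (live)
  q3 -> reaches accept state q2 (live)
  q4 -> reaches {q4}, no accept state (dead)

{q4}


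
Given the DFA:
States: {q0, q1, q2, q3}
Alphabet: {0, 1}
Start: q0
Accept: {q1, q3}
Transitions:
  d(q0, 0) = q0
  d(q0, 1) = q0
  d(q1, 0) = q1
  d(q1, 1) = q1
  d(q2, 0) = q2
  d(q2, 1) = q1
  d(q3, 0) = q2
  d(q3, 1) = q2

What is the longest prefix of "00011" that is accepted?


Run the DFA, marking each prefix where the state is accepting:
  "" -> q0 [reject]
  "0" -> q0 [reject]
  "00" -> q0 [reject]
  "000" -> q0 [reject]
  "0001" -> q0 [reject]
  "00011" -> q0 [reject]

No prefix is accepted


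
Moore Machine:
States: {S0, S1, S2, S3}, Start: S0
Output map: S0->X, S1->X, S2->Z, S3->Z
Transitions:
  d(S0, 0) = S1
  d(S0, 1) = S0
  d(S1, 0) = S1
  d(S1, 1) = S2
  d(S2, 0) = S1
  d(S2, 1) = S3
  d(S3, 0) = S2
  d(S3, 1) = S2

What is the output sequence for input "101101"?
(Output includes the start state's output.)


Start: S0 (output X)
  --1--> S0 (output X)
  --0--> S1 (output X)
  --1--> S2 (output Z)
  --1--> S3 (output Z)
  --0--> S2 (output Z)
  --1--> S3 (output Z)

"XXXZZZZ"


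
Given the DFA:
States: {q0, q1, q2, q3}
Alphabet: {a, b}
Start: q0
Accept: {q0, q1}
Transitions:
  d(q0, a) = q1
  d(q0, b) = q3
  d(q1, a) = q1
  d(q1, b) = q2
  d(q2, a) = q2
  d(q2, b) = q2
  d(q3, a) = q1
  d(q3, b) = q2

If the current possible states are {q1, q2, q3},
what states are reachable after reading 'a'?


Apply transition on 'a' from each current state:
  d(q1, a) = q1
  d(q2, a) = q2
  d(q3, a) = q1

{q1, q2}


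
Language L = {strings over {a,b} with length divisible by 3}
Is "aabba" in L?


length = 5; 5 mod 3 = 2

No, "aabba" is not in L


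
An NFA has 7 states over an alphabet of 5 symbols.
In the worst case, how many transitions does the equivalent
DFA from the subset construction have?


Subset construction: one DFA state per subset of NFA states = 2^7 = 128 states.
Each DFA state has 5 outgoing transitions: 128 * 5 = 640

640


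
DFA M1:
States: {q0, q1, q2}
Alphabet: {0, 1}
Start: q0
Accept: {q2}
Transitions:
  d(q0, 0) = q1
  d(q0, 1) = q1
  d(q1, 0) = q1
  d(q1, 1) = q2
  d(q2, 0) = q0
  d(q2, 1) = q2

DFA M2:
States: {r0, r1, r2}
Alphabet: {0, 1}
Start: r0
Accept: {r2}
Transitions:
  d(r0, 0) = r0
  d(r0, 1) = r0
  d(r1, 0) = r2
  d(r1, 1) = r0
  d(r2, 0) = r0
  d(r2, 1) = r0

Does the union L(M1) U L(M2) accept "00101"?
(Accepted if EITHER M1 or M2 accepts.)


M1: final=q1 accepted=False
M2: final=r0 accepted=False

No, union rejects (neither accepts)


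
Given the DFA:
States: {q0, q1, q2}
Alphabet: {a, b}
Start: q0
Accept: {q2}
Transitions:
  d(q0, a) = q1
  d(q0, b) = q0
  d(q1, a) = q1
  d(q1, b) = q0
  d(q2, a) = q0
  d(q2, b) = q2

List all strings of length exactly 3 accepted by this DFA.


All strings of length 3: 8 total
Accepted: 0

None


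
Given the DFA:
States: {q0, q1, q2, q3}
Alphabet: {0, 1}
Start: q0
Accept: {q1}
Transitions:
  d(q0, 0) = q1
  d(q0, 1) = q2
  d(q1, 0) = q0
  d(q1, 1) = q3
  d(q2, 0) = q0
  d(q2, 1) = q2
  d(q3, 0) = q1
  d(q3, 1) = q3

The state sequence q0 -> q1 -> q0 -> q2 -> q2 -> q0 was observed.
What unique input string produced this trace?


Trace back each transition to find the symbol:
  q0 --[0]--> q1
  q1 --[0]--> q0
  q0 --[1]--> q2
  q2 --[1]--> q2
  q2 --[0]--> q0

"00110"


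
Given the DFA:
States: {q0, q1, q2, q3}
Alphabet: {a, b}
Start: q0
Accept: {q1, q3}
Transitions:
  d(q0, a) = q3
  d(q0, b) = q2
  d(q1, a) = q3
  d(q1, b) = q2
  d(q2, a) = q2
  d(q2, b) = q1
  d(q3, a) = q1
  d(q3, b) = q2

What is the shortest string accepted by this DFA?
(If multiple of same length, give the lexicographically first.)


BFS by string length (lex-first path to each state shown):
  len 0: q0<-""
  len 1: q2<-"b", q3<-"a"
Found accept state at length 1.

"a"


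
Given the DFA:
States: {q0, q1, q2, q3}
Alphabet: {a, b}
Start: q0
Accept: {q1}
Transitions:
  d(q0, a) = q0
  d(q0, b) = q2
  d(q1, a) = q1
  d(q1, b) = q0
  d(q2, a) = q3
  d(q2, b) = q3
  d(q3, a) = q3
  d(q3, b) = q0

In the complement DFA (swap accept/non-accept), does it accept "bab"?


Trace: q0 -> q2 -> q3 -> q0
Final: q0
Original accept: {q1}
Complement: q0 is not in original accept

Yes, complement accepts (original rejects)


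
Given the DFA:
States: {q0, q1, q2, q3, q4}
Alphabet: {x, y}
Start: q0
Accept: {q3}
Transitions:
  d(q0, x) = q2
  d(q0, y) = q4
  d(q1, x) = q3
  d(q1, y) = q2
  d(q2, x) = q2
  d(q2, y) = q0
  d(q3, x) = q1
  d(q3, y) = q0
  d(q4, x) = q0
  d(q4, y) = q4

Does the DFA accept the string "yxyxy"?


Trace: q0 -> q4 -> q0 -> q4 -> q0 -> q4
Final state: q4
Accept states: {q3}

No, rejected (final state q4 is not an accept state)


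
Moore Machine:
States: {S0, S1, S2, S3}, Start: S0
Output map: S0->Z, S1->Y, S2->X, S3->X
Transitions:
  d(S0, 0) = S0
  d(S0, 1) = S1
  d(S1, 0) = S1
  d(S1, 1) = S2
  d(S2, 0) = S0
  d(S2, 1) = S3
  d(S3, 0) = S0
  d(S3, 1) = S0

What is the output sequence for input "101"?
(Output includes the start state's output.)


Start: S0 (output Z)
  --1--> S1 (output Y)
  --0--> S1 (output Y)
  --1--> S2 (output X)

"ZYYX"


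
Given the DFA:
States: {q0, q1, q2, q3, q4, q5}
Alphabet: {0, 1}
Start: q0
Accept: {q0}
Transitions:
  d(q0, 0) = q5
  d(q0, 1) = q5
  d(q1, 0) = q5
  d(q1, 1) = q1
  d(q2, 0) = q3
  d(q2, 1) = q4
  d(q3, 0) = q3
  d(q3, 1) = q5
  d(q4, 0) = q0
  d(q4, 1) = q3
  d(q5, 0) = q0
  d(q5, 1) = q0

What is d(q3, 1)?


Looking up transition d(q3, 1)

q5


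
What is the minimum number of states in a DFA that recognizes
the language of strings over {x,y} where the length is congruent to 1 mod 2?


States track (length) mod 2.
Need 2 states: one per remainder 0..1; accept = remainder 1.

2


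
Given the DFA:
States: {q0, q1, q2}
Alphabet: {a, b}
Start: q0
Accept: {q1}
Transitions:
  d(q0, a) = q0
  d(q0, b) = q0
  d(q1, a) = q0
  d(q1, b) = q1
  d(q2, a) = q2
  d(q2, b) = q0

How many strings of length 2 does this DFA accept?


Enumerating all length-2 strings:
  "aa" -> q0 [reject]
  "ab" -> q0 [reject]
  "ba" -> q0 [reject]
  "bb" -> q0 [reject]

0 out of 4


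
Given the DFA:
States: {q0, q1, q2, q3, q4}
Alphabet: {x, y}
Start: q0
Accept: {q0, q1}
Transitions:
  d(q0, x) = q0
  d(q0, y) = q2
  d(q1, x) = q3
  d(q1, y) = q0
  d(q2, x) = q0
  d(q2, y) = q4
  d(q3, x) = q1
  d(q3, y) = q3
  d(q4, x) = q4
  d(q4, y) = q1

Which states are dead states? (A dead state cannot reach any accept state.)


Forward reachability from each state:
  q0 -> reaches accept state q0 (live)
  q1 -> reaches accept state q0 (live)
  q2 -> reaches accept state q0 (live)
  q3 -> reaches accept state q0 (live)
  q4 -> reaches accept state q0 (live)

None (all states can reach an accept state)


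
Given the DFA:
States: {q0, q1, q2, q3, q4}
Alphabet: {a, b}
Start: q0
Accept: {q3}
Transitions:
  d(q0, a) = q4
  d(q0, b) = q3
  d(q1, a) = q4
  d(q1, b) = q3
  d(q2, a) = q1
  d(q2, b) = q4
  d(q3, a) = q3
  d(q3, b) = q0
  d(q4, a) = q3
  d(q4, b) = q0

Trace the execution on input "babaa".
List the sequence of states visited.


Input: babaa
d(q0, b) = q3
d(q3, a) = q3
d(q3, b) = q0
d(q0, a) = q4
d(q4, a) = q3


q0 -> q3 -> q3 -> q0 -> q4 -> q3


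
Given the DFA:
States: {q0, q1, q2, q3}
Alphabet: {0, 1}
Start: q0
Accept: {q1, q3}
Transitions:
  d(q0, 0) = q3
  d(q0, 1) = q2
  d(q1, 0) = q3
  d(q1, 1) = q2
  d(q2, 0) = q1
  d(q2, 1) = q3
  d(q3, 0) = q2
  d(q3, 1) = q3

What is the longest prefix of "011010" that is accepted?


Run the DFA, marking each prefix where the state is accepting:
  "" -> q0 [reject]
  "0" -> q3 [accept]
  "01" -> q3 [accept]
  "011" -> q3 [accept]
  "0110" -> q2 [reject]
  "01101" -> q3 [accept]
  "011010" -> q2 [reject]

"01101"


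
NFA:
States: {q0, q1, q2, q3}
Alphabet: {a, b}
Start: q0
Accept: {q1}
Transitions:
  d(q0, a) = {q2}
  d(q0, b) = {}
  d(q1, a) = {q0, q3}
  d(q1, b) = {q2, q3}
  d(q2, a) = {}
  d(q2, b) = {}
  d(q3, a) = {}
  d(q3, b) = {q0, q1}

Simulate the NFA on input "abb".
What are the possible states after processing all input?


Start: {q0}
  --a--> {q2}
  --b--> {}
  --b--> {}

{} (empty set, no valid transitions)


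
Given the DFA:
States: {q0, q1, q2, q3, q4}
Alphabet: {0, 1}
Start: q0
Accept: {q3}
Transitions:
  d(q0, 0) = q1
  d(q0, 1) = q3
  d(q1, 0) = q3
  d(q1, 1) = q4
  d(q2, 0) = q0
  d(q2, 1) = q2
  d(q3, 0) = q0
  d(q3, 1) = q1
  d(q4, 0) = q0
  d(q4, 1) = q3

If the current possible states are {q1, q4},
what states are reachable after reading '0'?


Apply transition on '0' from each current state:
  d(q1, 0) = q3
  d(q4, 0) = q0

{q0, q3}


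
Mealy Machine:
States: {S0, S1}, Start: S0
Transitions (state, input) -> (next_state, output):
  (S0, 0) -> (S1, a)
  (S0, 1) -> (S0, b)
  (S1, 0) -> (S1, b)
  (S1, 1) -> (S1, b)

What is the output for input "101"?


Step-by-step:
  (S0, 1) -> (S0, b)
  (S0, 0) -> (S1, a)
  (S1, 1) -> (S1, b)

"bab"


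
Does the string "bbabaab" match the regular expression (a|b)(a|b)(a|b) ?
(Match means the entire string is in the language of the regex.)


|string| = 7; first = 'b'; last = 'b'

No, "bbabaab" does not match (a|b)(a|b)(a|b)


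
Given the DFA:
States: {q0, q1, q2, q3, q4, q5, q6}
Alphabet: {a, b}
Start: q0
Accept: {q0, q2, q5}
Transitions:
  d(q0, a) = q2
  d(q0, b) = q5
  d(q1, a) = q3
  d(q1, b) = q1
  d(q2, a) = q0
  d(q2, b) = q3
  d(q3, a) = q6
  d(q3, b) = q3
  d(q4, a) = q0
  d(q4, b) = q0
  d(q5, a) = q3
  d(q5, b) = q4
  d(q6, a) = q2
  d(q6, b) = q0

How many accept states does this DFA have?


Accept states listed: {q0, q2, q5}
Counting: q0(1) q2(2) q5(3)

3


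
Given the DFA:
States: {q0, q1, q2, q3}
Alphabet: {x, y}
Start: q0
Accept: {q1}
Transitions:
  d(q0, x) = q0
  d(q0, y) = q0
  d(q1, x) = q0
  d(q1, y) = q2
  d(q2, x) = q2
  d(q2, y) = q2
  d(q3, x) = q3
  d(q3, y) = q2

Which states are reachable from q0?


BFS from q0:
  layer 0: {q0}

{q0}


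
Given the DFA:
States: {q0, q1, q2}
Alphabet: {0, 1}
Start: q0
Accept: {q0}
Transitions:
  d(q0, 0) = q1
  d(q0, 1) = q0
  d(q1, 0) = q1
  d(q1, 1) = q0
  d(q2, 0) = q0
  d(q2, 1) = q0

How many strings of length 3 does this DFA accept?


Enumerating all length-3 strings:
  "000" -> q1 [reject]
  "001" -> q0 [accept]
  "010" -> q1 [reject]
  "011" -> q0 [accept]
  "100" -> q1 [reject]
  "101" -> q0 [accept]
  "110" -> q1 [reject]
  "111" -> q0 [accept]

4 out of 8


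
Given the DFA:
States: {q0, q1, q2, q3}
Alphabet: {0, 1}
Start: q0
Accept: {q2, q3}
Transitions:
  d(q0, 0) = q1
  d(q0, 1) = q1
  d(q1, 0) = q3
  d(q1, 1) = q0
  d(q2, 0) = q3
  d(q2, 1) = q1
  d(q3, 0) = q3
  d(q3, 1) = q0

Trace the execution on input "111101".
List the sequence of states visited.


Input: 111101
d(q0, 1) = q1
d(q1, 1) = q0
d(q0, 1) = q1
d(q1, 1) = q0
d(q0, 0) = q1
d(q1, 1) = q0


q0 -> q1 -> q0 -> q1 -> q0 -> q1 -> q0


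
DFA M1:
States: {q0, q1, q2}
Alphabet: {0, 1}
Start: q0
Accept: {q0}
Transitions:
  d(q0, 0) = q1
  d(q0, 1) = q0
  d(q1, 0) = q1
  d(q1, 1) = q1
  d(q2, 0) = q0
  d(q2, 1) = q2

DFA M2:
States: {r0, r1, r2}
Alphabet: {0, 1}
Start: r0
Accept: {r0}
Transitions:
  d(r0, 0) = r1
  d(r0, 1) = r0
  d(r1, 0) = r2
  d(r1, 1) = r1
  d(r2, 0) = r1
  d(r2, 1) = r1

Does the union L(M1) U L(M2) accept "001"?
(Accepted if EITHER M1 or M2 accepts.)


M1: final=q1 accepted=False
M2: final=r1 accepted=False

No, union rejects (neither accepts)


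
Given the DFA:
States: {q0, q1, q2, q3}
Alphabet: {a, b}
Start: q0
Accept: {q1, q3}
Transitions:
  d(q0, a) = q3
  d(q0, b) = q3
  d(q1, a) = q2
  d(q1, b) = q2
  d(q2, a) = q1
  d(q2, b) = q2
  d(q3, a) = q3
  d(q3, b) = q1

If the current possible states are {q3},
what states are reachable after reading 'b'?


Apply transition on 'b' from each current state:
  d(q3, b) = q1

{q1}


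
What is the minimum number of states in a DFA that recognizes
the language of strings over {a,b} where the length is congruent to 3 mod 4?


States track (length) mod 4.
Need 4 states: one per remainder 0..3; accept = remainder 3.

4


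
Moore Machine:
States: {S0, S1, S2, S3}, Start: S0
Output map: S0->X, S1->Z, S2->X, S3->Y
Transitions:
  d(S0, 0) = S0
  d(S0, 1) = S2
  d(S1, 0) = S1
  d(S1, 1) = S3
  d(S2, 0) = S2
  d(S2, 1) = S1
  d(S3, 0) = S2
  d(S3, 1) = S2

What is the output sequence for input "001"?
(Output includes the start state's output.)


Start: S0 (output X)
  --0--> S0 (output X)
  --0--> S0 (output X)
  --1--> S2 (output X)

"XXXX"


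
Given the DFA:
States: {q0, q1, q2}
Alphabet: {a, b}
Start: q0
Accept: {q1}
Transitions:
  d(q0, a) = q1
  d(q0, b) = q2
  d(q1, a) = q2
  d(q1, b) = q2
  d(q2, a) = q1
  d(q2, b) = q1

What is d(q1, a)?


Looking up transition d(q1, a)

q2


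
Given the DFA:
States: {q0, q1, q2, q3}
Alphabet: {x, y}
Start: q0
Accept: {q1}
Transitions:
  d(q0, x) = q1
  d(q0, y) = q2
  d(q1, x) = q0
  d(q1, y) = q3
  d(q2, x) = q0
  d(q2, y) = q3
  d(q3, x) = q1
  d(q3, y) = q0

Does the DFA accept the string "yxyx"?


Trace: q0 -> q2 -> q0 -> q2 -> q0
Final state: q0
Accept states: {q1}

No, rejected (final state q0 is not an accept state)


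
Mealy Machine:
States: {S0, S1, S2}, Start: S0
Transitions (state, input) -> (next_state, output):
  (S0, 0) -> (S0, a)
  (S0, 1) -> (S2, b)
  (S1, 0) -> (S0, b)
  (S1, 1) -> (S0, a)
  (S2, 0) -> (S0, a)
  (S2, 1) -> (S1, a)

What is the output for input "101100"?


Step-by-step:
  (S0, 1) -> (S2, b)
  (S2, 0) -> (S0, a)
  (S0, 1) -> (S2, b)
  (S2, 1) -> (S1, a)
  (S1, 0) -> (S0, b)
  (S0, 0) -> (S0, a)

"bababa"


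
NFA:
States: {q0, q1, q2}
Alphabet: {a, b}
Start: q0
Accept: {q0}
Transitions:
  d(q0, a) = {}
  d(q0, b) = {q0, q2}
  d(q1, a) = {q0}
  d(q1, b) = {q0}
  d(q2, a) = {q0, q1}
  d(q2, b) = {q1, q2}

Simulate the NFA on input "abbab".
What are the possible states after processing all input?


Start: {q0}
  --a--> {}
  --b--> {}
  --b--> {}
  --a--> {}
  --b--> {}

{} (empty set, no valid transitions)


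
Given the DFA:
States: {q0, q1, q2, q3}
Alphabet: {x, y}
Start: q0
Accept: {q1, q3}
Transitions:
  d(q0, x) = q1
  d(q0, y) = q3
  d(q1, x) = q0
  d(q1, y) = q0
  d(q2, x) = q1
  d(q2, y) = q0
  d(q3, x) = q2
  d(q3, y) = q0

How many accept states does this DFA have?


Accept states listed: {q1, q3}
Counting: q1(1) q3(2)

2


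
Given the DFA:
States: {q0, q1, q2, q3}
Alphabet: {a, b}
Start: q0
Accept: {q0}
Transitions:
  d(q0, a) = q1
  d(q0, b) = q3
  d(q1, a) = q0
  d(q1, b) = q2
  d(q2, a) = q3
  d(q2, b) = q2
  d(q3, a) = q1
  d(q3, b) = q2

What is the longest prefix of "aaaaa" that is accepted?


Run the DFA, marking each prefix where the state is accepting:
  "" -> q0 [accept]
  "a" -> q1 [reject]
  "aa" -> q0 [accept]
  "aaa" -> q1 [reject]
  "aaaa" -> q0 [accept]
  "aaaaa" -> q1 [reject]

"aaaa"


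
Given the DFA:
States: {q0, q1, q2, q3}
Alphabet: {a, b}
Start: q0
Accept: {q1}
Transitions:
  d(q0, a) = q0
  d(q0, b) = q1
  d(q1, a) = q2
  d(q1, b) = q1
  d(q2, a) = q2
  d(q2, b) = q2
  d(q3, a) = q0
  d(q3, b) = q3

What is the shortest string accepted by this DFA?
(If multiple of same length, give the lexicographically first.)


BFS by string length (lex-first path to each state shown):
  len 0: q0<-""
  len 1: q0<-"a", q1<-"b"
Found accept state at length 1.

"b"


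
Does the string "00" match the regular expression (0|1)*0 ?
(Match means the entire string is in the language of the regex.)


|string| = 2; first = '0'; last = '0'

Yes, "00" matches (0|1)*0


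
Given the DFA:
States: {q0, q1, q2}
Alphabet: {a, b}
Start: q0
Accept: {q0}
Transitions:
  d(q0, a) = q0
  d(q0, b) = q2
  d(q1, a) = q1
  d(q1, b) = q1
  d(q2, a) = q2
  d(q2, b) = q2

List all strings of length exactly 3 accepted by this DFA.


All strings of length 3: 8 total
Accepted: 1

"aaa"


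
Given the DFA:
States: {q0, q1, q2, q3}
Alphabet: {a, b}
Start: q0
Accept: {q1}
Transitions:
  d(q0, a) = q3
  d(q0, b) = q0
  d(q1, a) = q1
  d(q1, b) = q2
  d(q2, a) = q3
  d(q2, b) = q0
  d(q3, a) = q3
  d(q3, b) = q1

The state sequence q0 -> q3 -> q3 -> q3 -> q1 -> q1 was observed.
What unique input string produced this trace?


Trace back each transition to find the symbol:
  q0 --[a]--> q3
  q3 --[a]--> q3
  q3 --[a]--> q3
  q3 --[b]--> q1
  q1 --[a]--> q1

"aaaba"


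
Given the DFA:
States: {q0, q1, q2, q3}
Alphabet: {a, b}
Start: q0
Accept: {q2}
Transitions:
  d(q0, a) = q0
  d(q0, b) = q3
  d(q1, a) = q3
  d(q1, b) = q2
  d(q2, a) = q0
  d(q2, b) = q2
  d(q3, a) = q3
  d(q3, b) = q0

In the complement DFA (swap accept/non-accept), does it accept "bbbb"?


Trace: q0 -> q3 -> q0 -> q3 -> q0
Final: q0
Original accept: {q2}
Complement: q0 is not in original accept

Yes, complement accepts (original rejects)


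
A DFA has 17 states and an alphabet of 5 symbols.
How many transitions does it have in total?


Each state has exactly one transition per symbol.
17 * 5 = 85

85


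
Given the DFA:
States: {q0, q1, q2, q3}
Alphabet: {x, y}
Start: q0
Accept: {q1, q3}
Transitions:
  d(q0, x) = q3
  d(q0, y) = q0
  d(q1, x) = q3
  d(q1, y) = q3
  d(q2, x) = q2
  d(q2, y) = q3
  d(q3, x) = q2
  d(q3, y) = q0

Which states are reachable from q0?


BFS from q0:
  layer 0: {q0}
  layer 1: {q3}
  layer 2: {q2}

{q0, q2, q3}


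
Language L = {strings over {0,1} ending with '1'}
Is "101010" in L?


last symbol = '0'

No, "101010" is not in L


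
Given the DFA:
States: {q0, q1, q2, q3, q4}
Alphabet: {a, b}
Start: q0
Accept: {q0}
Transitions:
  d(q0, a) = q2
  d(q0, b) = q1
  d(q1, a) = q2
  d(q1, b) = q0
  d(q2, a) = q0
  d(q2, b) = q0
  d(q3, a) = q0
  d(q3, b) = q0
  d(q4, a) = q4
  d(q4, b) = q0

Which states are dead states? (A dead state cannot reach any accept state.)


Forward reachability from each state:
  q0 -> reaches accept state q0 (live)
  q1 -> reaches accept state q0 (live)
  q2 -> reaches accept state q0 (live)
  q3 -> reaches accept state q0 (live)
  q4 -> reaches accept state q0 (live)

None (all states can reach an accept state)


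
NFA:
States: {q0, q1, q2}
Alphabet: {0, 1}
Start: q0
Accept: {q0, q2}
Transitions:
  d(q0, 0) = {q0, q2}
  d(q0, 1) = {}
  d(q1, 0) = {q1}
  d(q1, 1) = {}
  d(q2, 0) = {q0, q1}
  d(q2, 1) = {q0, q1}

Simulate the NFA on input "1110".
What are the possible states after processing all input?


Start: {q0}
  --1--> {}
  --1--> {}
  --1--> {}
  --0--> {}

{} (empty set, no valid transitions)


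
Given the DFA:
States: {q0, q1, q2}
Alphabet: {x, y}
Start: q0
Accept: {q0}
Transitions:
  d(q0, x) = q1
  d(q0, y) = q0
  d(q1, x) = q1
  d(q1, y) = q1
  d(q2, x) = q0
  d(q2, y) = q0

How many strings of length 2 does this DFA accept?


Enumerating all length-2 strings:
  "xx" -> q1 [reject]
  "xy" -> q1 [reject]
  "yx" -> q1 [reject]
  "yy" -> q0 [accept]

1 out of 4


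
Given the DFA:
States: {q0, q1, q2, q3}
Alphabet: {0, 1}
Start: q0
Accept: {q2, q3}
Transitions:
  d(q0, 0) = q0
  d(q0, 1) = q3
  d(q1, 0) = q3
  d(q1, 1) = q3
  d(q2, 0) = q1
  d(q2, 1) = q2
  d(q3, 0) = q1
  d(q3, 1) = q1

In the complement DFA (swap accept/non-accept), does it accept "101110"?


Trace: q0 -> q3 -> q1 -> q3 -> q1 -> q3 -> q1
Final: q1
Original accept: {q2, q3}
Complement: q1 is not in original accept

Yes, complement accepts (original rejects)


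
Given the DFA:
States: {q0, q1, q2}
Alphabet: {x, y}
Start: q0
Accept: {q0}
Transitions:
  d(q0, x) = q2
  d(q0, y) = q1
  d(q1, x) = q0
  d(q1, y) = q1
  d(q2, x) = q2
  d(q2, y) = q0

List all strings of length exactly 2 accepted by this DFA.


All strings of length 2: 4 total
Accepted: 2

"xy", "yx"


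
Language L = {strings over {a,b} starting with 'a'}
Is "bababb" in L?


first symbol = 'b'

No, "bababb" is not in L


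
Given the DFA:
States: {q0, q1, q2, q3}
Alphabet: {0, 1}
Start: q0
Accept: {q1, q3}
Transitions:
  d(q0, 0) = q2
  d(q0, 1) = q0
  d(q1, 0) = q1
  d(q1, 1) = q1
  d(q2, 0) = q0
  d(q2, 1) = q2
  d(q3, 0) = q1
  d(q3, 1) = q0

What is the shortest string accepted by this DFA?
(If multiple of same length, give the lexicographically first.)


BFS by string length (lex-first path to each state shown):
  len 0: q0<-""
  len 1: q0<-"1", q2<-"0"
  len 2: q0<-"00", q2<-"01"
  len 3: q0<-"001", q2<-"000"
  len 4: q0<-"0000", q2<-"0001"
  len 5: q0<-"00001", q2<-"00000"
  len 6: q0<-"000000", q2<-"000001"
  len 7: q0<-"0000001", q2<-"0000000"
  len 8: q0<-"00000000", q2<-"00000001"

No string accepted (empty language)


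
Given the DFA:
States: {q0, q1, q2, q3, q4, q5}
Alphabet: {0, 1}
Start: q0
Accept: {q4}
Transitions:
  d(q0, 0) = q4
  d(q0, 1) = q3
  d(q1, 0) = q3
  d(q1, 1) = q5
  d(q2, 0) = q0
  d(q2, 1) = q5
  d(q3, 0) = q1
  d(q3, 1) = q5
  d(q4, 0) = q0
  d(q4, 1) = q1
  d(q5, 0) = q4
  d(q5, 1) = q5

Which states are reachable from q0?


BFS from q0:
  layer 0: {q0}
  layer 1: {q3, q4}
  layer 2: {q1, q5}

{q0, q1, q3, q4, q5}


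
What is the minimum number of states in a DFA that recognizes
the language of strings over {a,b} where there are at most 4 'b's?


States: count = 0, 1, ..., 4 (all accepting; 5 states), plus a dead state for count > 4.
Total: 5 + 1 = 6.

6


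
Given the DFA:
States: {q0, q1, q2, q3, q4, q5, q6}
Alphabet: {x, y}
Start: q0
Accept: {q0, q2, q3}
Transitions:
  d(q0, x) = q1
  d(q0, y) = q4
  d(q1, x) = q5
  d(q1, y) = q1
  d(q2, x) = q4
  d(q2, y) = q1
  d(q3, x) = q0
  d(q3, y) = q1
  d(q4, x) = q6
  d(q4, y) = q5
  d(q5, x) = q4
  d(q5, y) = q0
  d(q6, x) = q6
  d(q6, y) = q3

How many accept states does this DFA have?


Accept states listed: {q0, q2, q3}
Counting: q0(1) q2(2) q3(3)

3


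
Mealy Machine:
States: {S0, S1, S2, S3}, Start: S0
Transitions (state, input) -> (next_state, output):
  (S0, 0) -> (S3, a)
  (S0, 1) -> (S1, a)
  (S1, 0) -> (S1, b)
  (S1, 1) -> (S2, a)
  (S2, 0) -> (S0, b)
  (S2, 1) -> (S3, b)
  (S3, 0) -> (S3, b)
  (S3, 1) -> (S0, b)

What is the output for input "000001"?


Step-by-step:
  (S0, 0) -> (S3, a)
  (S3, 0) -> (S3, b)
  (S3, 0) -> (S3, b)
  (S3, 0) -> (S3, b)
  (S3, 0) -> (S3, b)
  (S3, 1) -> (S0, b)

"abbbbb"


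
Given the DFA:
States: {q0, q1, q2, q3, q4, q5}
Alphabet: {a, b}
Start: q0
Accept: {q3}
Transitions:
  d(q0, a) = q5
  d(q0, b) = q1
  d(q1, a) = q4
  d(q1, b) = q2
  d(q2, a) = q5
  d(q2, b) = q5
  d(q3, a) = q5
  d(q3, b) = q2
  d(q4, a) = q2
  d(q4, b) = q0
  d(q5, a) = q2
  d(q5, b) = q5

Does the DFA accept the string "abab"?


Trace: q0 -> q5 -> q5 -> q2 -> q5
Final state: q5
Accept states: {q3}

No, rejected (final state q5 is not an accept state)


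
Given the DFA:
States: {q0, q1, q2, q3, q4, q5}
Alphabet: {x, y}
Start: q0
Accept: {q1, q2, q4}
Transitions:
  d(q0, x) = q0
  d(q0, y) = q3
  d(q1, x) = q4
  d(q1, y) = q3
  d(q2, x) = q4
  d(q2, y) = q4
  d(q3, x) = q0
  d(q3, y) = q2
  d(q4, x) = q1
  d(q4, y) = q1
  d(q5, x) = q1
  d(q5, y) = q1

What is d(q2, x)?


Looking up transition d(q2, x)

q4


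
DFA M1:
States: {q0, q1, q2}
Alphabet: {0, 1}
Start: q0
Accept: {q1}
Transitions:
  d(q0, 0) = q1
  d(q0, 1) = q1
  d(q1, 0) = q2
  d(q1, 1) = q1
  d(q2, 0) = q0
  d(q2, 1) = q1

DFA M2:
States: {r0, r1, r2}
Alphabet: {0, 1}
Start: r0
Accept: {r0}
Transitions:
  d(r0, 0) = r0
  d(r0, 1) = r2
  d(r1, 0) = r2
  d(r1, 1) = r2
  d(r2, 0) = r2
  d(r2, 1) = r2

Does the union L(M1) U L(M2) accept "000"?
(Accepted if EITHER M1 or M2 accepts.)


M1: final=q0 accepted=False
M2: final=r0 accepted=True

Yes, union accepts


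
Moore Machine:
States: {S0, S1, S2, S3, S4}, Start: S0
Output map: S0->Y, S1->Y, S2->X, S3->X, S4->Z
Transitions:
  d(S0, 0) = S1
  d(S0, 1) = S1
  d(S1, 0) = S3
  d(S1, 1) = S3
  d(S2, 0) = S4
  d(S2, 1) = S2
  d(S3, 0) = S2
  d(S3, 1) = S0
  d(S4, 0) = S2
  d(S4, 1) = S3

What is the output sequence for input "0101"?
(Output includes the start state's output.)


Start: S0 (output Y)
  --0--> S1 (output Y)
  --1--> S3 (output X)
  --0--> S2 (output X)
  --1--> S2 (output X)

"YYXXX"


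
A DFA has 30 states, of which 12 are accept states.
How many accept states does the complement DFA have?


Complement swaps accept and non-accept states.
30 - 12 = 18

18


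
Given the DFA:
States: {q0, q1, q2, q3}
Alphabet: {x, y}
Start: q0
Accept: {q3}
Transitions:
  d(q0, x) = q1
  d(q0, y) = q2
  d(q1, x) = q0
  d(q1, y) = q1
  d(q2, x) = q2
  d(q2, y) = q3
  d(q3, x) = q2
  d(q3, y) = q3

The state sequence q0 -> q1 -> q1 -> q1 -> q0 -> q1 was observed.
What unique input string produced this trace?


Trace back each transition to find the symbol:
  q0 --[x]--> q1
  q1 --[y]--> q1
  q1 --[y]--> q1
  q1 --[x]--> q0
  q0 --[x]--> q1

"xyyxx"


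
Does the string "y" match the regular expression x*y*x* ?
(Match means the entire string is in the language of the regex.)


|string| = 1; first = 'y'; last = 'y'

Yes, "y" matches x*y*x*


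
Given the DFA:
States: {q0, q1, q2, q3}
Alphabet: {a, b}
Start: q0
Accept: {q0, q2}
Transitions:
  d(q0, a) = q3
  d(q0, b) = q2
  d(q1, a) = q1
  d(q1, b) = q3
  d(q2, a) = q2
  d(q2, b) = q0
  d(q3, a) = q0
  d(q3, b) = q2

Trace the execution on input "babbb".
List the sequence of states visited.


Input: babbb
d(q0, b) = q2
d(q2, a) = q2
d(q2, b) = q0
d(q0, b) = q2
d(q2, b) = q0


q0 -> q2 -> q2 -> q0 -> q2 -> q0


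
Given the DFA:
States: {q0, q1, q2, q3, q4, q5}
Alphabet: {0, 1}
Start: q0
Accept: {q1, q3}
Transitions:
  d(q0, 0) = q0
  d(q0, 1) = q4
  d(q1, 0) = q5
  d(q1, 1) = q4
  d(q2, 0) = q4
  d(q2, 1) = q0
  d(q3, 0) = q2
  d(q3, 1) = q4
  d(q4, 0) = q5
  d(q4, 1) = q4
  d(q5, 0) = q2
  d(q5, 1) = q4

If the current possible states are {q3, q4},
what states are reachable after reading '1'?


Apply transition on '1' from each current state:
  d(q3, 1) = q4
  d(q4, 1) = q4

{q4}


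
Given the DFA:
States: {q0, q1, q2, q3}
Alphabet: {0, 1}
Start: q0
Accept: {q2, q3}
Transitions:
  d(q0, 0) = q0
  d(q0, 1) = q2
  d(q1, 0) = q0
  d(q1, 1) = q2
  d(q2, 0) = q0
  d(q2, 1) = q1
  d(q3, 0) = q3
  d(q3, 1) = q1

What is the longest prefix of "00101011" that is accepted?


Run the DFA, marking each prefix where the state is accepting:
  "" -> q0 [reject]
  "0" -> q0 [reject]
  "00" -> q0 [reject]
  "001" -> q2 [accept]
  "0010" -> q0 [reject]
  "00101" -> q2 [accept]
  "001010" -> q0 [reject]
  "0010101" -> q2 [accept]
  "00101011" -> q1 [reject]

"0010101"


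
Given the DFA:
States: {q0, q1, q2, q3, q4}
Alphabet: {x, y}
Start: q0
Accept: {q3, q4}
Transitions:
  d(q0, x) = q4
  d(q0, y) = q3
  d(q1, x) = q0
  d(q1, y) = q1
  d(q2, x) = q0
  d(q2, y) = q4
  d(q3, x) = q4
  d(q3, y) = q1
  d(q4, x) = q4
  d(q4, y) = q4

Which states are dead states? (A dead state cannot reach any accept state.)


Forward reachability from each state:
  q0 -> reaches accept state q3 (live)
  q1 -> reaches accept state q3 (live)
  q2 -> reaches accept state q3 (live)
  q3 -> reaches accept state q3 (live)
  q4 -> reaches accept state q4 (live)

None (all states can reach an accept state)
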